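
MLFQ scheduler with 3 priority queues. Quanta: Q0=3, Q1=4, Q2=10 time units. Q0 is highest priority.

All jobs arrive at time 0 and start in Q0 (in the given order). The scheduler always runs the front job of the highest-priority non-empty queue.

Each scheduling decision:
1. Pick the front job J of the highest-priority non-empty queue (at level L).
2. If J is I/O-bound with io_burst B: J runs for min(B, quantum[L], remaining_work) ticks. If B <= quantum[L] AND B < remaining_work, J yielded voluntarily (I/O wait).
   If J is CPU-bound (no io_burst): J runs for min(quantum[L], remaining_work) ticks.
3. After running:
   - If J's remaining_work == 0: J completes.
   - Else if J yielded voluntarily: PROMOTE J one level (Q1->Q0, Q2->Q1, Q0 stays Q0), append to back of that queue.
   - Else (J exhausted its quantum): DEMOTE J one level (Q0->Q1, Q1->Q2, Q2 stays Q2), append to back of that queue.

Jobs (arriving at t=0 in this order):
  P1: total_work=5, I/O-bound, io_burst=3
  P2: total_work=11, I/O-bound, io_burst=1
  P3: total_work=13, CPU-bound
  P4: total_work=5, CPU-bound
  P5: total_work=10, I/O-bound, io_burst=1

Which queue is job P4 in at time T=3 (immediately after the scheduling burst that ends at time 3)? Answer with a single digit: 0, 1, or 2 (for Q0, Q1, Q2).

Answer: 0

Derivation:
t=0-3: P1@Q0 runs 3, rem=2, I/O yield, promote→Q0. Q0=[P2,P3,P4,P5,P1] Q1=[] Q2=[]
t=3-4: P2@Q0 runs 1, rem=10, I/O yield, promote→Q0. Q0=[P3,P4,P5,P1,P2] Q1=[] Q2=[]
t=4-7: P3@Q0 runs 3, rem=10, quantum used, demote→Q1. Q0=[P4,P5,P1,P2] Q1=[P3] Q2=[]
t=7-10: P4@Q0 runs 3, rem=2, quantum used, demote→Q1. Q0=[P5,P1,P2] Q1=[P3,P4] Q2=[]
t=10-11: P5@Q0 runs 1, rem=9, I/O yield, promote→Q0. Q0=[P1,P2,P5] Q1=[P3,P4] Q2=[]
t=11-13: P1@Q0 runs 2, rem=0, completes. Q0=[P2,P5] Q1=[P3,P4] Q2=[]
t=13-14: P2@Q0 runs 1, rem=9, I/O yield, promote→Q0. Q0=[P5,P2] Q1=[P3,P4] Q2=[]
t=14-15: P5@Q0 runs 1, rem=8, I/O yield, promote→Q0. Q0=[P2,P5] Q1=[P3,P4] Q2=[]
t=15-16: P2@Q0 runs 1, rem=8, I/O yield, promote→Q0. Q0=[P5,P2] Q1=[P3,P4] Q2=[]
t=16-17: P5@Q0 runs 1, rem=7, I/O yield, promote→Q0. Q0=[P2,P5] Q1=[P3,P4] Q2=[]
t=17-18: P2@Q0 runs 1, rem=7, I/O yield, promote→Q0. Q0=[P5,P2] Q1=[P3,P4] Q2=[]
t=18-19: P5@Q0 runs 1, rem=6, I/O yield, promote→Q0. Q0=[P2,P5] Q1=[P3,P4] Q2=[]
t=19-20: P2@Q0 runs 1, rem=6, I/O yield, promote→Q0. Q0=[P5,P2] Q1=[P3,P4] Q2=[]
t=20-21: P5@Q0 runs 1, rem=5, I/O yield, promote→Q0. Q0=[P2,P5] Q1=[P3,P4] Q2=[]
t=21-22: P2@Q0 runs 1, rem=5, I/O yield, promote→Q0. Q0=[P5,P2] Q1=[P3,P4] Q2=[]
t=22-23: P5@Q0 runs 1, rem=4, I/O yield, promote→Q0. Q0=[P2,P5] Q1=[P3,P4] Q2=[]
t=23-24: P2@Q0 runs 1, rem=4, I/O yield, promote→Q0. Q0=[P5,P2] Q1=[P3,P4] Q2=[]
t=24-25: P5@Q0 runs 1, rem=3, I/O yield, promote→Q0. Q0=[P2,P5] Q1=[P3,P4] Q2=[]
t=25-26: P2@Q0 runs 1, rem=3, I/O yield, promote→Q0. Q0=[P5,P2] Q1=[P3,P4] Q2=[]
t=26-27: P5@Q0 runs 1, rem=2, I/O yield, promote→Q0. Q0=[P2,P5] Q1=[P3,P4] Q2=[]
t=27-28: P2@Q0 runs 1, rem=2, I/O yield, promote→Q0. Q0=[P5,P2] Q1=[P3,P4] Q2=[]
t=28-29: P5@Q0 runs 1, rem=1, I/O yield, promote→Q0. Q0=[P2,P5] Q1=[P3,P4] Q2=[]
t=29-30: P2@Q0 runs 1, rem=1, I/O yield, promote→Q0. Q0=[P5,P2] Q1=[P3,P4] Q2=[]
t=30-31: P5@Q0 runs 1, rem=0, completes. Q0=[P2] Q1=[P3,P4] Q2=[]
t=31-32: P2@Q0 runs 1, rem=0, completes. Q0=[] Q1=[P3,P4] Q2=[]
t=32-36: P3@Q1 runs 4, rem=6, quantum used, demote→Q2. Q0=[] Q1=[P4] Q2=[P3]
t=36-38: P4@Q1 runs 2, rem=0, completes. Q0=[] Q1=[] Q2=[P3]
t=38-44: P3@Q2 runs 6, rem=0, completes. Q0=[] Q1=[] Q2=[]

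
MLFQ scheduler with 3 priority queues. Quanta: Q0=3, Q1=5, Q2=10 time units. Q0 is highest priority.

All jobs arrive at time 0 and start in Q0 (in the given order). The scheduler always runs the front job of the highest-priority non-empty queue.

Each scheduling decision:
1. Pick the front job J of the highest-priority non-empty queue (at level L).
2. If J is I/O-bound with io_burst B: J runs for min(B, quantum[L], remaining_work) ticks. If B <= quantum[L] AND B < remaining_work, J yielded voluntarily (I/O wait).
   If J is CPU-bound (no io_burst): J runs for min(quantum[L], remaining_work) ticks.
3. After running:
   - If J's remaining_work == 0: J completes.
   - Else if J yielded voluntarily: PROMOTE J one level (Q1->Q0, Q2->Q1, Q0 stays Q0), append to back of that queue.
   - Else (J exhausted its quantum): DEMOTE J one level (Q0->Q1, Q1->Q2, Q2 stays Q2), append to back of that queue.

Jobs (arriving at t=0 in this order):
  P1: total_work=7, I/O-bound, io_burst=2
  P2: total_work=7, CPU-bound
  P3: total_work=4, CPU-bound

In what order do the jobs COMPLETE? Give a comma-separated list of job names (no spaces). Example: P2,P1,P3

t=0-2: P1@Q0 runs 2, rem=5, I/O yield, promote→Q0. Q0=[P2,P3,P1] Q1=[] Q2=[]
t=2-5: P2@Q0 runs 3, rem=4, quantum used, demote→Q1. Q0=[P3,P1] Q1=[P2] Q2=[]
t=5-8: P3@Q0 runs 3, rem=1, quantum used, demote→Q1. Q0=[P1] Q1=[P2,P3] Q2=[]
t=8-10: P1@Q0 runs 2, rem=3, I/O yield, promote→Q0. Q0=[P1] Q1=[P2,P3] Q2=[]
t=10-12: P1@Q0 runs 2, rem=1, I/O yield, promote→Q0. Q0=[P1] Q1=[P2,P3] Q2=[]
t=12-13: P1@Q0 runs 1, rem=0, completes. Q0=[] Q1=[P2,P3] Q2=[]
t=13-17: P2@Q1 runs 4, rem=0, completes. Q0=[] Q1=[P3] Q2=[]
t=17-18: P3@Q1 runs 1, rem=0, completes. Q0=[] Q1=[] Q2=[]

Answer: P1,P2,P3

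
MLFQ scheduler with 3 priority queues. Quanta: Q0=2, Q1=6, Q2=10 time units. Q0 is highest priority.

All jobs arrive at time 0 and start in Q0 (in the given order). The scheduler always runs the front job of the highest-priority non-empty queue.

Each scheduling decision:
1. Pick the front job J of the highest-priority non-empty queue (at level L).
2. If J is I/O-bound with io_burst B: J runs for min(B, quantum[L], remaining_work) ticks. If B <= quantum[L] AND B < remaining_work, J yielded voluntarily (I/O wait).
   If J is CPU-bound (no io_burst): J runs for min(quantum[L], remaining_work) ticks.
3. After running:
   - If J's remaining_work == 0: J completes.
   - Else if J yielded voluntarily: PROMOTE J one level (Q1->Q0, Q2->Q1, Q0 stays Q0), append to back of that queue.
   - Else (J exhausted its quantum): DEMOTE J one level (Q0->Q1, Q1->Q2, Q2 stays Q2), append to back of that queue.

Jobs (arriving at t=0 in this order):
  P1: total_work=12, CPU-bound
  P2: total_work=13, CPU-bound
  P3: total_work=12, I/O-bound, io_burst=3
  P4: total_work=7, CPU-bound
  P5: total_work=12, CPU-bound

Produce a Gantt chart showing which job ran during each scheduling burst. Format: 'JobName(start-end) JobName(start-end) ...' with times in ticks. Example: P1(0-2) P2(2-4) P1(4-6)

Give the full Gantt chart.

Answer: P1(0-2) P2(2-4) P3(4-6) P4(6-8) P5(8-10) P1(10-16) P2(16-22) P3(22-25) P3(25-27) P4(27-32) P5(32-38) P3(38-41) P3(41-43) P1(43-47) P2(47-52) P5(52-56)

Derivation:
t=0-2: P1@Q0 runs 2, rem=10, quantum used, demote→Q1. Q0=[P2,P3,P4,P5] Q1=[P1] Q2=[]
t=2-4: P2@Q0 runs 2, rem=11, quantum used, demote→Q1. Q0=[P3,P4,P5] Q1=[P1,P2] Q2=[]
t=4-6: P3@Q0 runs 2, rem=10, quantum used, demote→Q1. Q0=[P4,P5] Q1=[P1,P2,P3] Q2=[]
t=6-8: P4@Q0 runs 2, rem=5, quantum used, demote→Q1. Q0=[P5] Q1=[P1,P2,P3,P4] Q2=[]
t=8-10: P5@Q0 runs 2, rem=10, quantum used, demote→Q1. Q0=[] Q1=[P1,P2,P3,P4,P5] Q2=[]
t=10-16: P1@Q1 runs 6, rem=4, quantum used, demote→Q2. Q0=[] Q1=[P2,P3,P4,P5] Q2=[P1]
t=16-22: P2@Q1 runs 6, rem=5, quantum used, demote→Q2. Q0=[] Q1=[P3,P4,P5] Q2=[P1,P2]
t=22-25: P3@Q1 runs 3, rem=7, I/O yield, promote→Q0. Q0=[P3] Q1=[P4,P5] Q2=[P1,P2]
t=25-27: P3@Q0 runs 2, rem=5, quantum used, demote→Q1. Q0=[] Q1=[P4,P5,P3] Q2=[P1,P2]
t=27-32: P4@Q1 runs 5, rem=0, completes. Q0=[] Q1=[P5,P3] Q2=[P1,P2]
t=32-38: P5@Q1 runs 6, rem=4, quantum used, demote→Q2. Q0=[] Q1=[P3] Q2=[P1,P2,P5]
t=38-41: P3@Q1 runs 3, rem=2, I/O yield, promote→Q0. Q0=[P3] Q1=[] Q2=[P1,P2,P5]
t=41-43: P3@Q0 runs 2, rem=0, completes. Q0=[] Q1=[] Q2=[P1,P2,P5]
t=43-47: P1@Q2 runs 4, rem=0, completes. Q0=[] Q1=[] Q2=[P2,P5]
t=47-52: P2@Q2 runs 5, rem=0, completes. Q0=[] Q1=[] Q2=[P5]
t=52-56: P5@Q2 runs 4, rem=0, completes. Q0=[] Q1=[] Q2=[]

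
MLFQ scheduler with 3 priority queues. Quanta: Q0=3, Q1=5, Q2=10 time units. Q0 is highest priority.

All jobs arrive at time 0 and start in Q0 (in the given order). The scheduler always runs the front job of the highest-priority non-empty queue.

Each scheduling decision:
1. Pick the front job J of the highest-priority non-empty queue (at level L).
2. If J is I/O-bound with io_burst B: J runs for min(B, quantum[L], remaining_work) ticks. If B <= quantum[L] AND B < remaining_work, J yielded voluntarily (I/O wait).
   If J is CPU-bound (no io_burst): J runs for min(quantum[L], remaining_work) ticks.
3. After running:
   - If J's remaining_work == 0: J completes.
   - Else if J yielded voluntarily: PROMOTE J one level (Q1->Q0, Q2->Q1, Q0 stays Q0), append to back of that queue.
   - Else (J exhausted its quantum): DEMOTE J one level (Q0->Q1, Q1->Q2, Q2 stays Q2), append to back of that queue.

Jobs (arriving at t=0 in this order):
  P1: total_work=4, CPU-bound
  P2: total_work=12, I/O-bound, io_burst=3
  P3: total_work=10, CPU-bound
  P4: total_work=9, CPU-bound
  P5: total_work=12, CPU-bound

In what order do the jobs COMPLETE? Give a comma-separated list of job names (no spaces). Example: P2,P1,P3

t=0-3: P1@Q0 runs 3, rem=1, quantum used, demote→Q1. Q0=[P2,P3,P4,P5] Q1=[P1] Q2=[]
t=3-6: P2@Q0 runs 3, rem=9, I/O yield, promote→Q0. Q0=[P3,P4,P5,P2] Q1=[P1] Q2=[]
t=6-9: P3@Q0 runs 3, rem=7, quantum used, demote→Q1. Q0=[P4,P5,P2] Q1=[P1,P3] Q2=[]
t=9-12: P4@Q0 runs 3, rem=6, quantum used, demote→Q1. Q0=[P5,P2] Q1=[P1,P3,P4] Q2=[]
t=12-15: P5@Q0 runs 3, rem=9, quantum used, demote→Q1. Q0=[P2] Q1=[P1,P3,P4,P5] Q2=[]
t=15-18: P2@Q0 runs 3, rem=6, I/O yield, promote→Q0. Q0=[P2] Q1=[P1,P3,P4,P5] Q2=[]
t=18-21: P2@Q0 runs 3, rem=3, I/O yield, promote→Q0. Q0=[P2] Q1=[P1,P3,P4,P5] Q2=[]
t=21-24: P2@Q0 runs 3, rem=0, completes. Q0=[] Q1=[P1,P3,P4,P5] Q2=[]
t=24-25: P1@Q1 runs 1, rem=0, completes. Q0=[] Q1=[P3,P4,P5] Q2=[]
t=25-30: P3@Q1 runs 5, rem=2, quantum used, demote→Q2. Q0=[] Q1=[P4,P5] Q2=[P3]
t=30-35: P4@Q1 runs 5, rem=1, quantum used, demote→Q2. Q0=[] Q1=[P5] Q2=[P3,P4]
t=35-40: P5@Q1 runs 5, rem=4, quantum used, demote→Q2. Q0=[] Q1=[] Q2=[P3,P4,P5]
t=40-42: P3@Q2 runs 2, rem=0, completes. Q0=[] Q1=[] Q2=[P4,P5]
t=42-43: P4@Q2 runs 1, rem=0, completes. Q0=[] Q1=[] Q2=[P5]
t=43-47: P5@Q2 runs 4, rem=0, completes. Q0=[] Q1=[] Q2=[]

Answer: P2,P1,P3,P4,P5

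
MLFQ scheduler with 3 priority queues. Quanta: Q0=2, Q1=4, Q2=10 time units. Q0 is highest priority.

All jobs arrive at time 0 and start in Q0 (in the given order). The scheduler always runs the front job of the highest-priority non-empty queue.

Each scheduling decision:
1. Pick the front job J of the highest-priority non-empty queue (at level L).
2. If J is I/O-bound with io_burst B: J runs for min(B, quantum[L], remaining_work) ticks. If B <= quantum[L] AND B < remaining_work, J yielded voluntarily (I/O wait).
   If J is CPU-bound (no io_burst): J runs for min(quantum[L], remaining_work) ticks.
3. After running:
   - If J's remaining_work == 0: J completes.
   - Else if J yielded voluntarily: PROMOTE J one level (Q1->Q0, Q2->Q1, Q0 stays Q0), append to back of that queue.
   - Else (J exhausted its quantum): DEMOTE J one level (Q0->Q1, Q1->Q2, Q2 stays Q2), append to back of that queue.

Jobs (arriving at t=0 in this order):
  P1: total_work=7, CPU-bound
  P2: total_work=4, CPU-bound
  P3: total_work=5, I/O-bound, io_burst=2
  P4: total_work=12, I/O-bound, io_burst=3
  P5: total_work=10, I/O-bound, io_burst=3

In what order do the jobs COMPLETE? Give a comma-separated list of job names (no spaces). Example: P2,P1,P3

Answer: P3,P2,P4,P5,P1

Derivation:
t=0-2: P1@Q0 runs 2, rem=5, quantum used, demote→Q1. Q0=[P2,P3,P4,P5] Q1=[P1] Q2=[]
t=2-4: P2@Q0 runs 2, rem=2, quantum used, demote→Q1. Q0=[P3,P4,P5] Q1=[P1,P2] Q2=[]
t=4-6: P3@Q0 runs 2, rem=3, I/O yield, promote→Q0. Q0=[P4,P5,P3] Q1=[P1,P2] Q2=[]
t=6-8: P4@Q0 runs 2, rem=10, quantum used, demote→Q1. Q0=[P5,P3] Q1=[P1,P2,P4] Q2=[]
t=8-10: P5@Q0 runs 2, rem=8, quantum used, demote→Q1. Q0=[P3] Q1=[P1,P2,P4,P5] Q2=[]
t=10-12: P3@Q0 runs 2, rem=1, I/O yield, promote→Q0. Q0=[P3] Q1=[P1,P2,P4,P5] Q2=[]
t=12-13: P3@Q0 runs 1, rem=0, completes. Q0=[] Q1=[P1,P2,P4,P5] Q2=[]
t=13-17: P1@Q1 runs 4, rem=1, quantum used, demote→Q2. Q0=[] Q1=[P2,P4,P5] Q2=[P1]
t=17-19: P2@Q1 runs 2, rem=0, completes. Q0=[] Q1=[P4,P5] Q2=[P1]
t=19-22: P4@Q1 runs 3, rem=7, I/O yield, promote→Q0. Q0=[P4] Q1=[P5] Q2=[P1]
t=22-24: P4@Q0 runs 2, rem=5, quantum used, demote→Q1. Q0=[] Q1=[P5,P4] Q2=[P1]
t=24-27: P5@Q1 runs 3, rem=5, I/O yield, promote→Q0. Q0=[P5] Q1=[P4] Q2=[P1]
t=27-29: P5@Q0 runs 2, rem=3, quantum used, demote→Q1. Q0=[] Q1=[P4,P5] Q2=[P1]
t=29-32: P4@Q1 runs 3, rem=2, I/O yield, promote→Q0. Q0=[P4] Q1=[P5] Q2=[P1]
t=32-34: P4@Q0 runs 2, rem=0, completes. Q0=[] Q1=[P5] Q2=[P1]
t=34-37: P5@Q1 runs 3, rem=0, completes. Q0=[] Q1=[] Q2=[P1]
t=37-38: P1@Q2 runs 1, rem=0, completes. Q0=[] Q1=[] Q2=[]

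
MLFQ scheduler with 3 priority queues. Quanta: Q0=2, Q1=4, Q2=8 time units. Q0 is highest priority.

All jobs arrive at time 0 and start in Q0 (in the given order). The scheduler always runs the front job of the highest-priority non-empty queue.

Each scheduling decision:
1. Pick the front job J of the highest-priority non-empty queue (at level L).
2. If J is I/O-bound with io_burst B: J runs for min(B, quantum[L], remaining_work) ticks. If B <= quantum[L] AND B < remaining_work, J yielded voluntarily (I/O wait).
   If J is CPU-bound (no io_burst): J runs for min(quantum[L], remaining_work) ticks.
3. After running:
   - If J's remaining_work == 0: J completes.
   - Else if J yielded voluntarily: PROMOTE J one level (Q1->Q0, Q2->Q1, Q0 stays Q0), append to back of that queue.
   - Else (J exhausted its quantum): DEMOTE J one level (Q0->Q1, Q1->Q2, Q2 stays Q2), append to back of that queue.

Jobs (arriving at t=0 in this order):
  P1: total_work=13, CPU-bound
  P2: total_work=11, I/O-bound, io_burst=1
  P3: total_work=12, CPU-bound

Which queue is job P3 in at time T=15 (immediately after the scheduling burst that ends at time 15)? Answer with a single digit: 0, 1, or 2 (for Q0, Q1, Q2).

Answer: 1

Derivation:
t=0-2: P1@Q0 runs 2, rem=11, quantum used, demote→Q1. Q0=[P2,P3] Q1=[P1] Q2=[]
t=2-3: P2@Q0 runs 1, rem=10, I/O yield, promote→Q0. Q0=[P3,P2] Q1=[P1] Q2=[]
t=3-5: P3@Q0 runs 2, rem=10, quantum used, demote→Q1. Q0=[P2] Q1=[P1,P3] Q2=[]
t=5-6: P2@Q0 runs 1, rem=9, I/O yield, promote→Q0. Q0=[P2] Q1=[P1,P3] Q2=[]
t=6-7: P2@Q0 runs 1, rem=8, I/O yield, promote→Q0. Q0=[P2] Q1=[P1,P3] Q2=[]
t=7-8: P2@Q0 runs 1, rem=7, I/O yield, promote→Q0. Q0=[P2] Q1=[P1,P3] Q2=[]
t=8-9: P2@Q0 runs 1, rem=6, I/O yield, promote→Q0. Q0=[P2] Q1=[P1,P3] Q2=[]
t=9-10: P2@Q0 runs 1, rem=5, I/O yield, promote→Q0. Q0=[P2] Q1=[P1,P3] Q2=[]
t=10-11: P2@Q0 runs 1, rem=4, I/O yield, promote→Q0. Q0=[P2] Q1=[P1,P3] Q2=[]
t=11-12: P2@Q0 runs 1, rem=3, I/O yield, promote→Q0. Q0=[P2] Q1=[P1,P3] Q2=[]
t=12-13: P2@Q0 runs 1, rem=2, I/O yield, promote→Q0. Q0=[P2] Q1=[P1,P3] Q2=[]
t=13-14: P2@Q0 runs 1, rem=1, I/O yield, promote→Q0. Q0=[P2] Q1=[P1,P3] Q2=[]
t=14-15: P2@Q0 runs 1, rem=0, completes. Q0=[] Q1=[P1,P3] Q2=[]
t=15-19: P1@Q1 runs 4, rem=7, quantum used, demote→Q2. Q0=[] Q1=[P3] Q2=[P1]
t=19-23: P3@Q1 runs 4, rem=6, quantum used, demote→Q2. Q0=[] Q1=[] Q2=[P1,P3]
t=23-30: P1@Q2 runs 7, rem=0, completes. Q0=[] Q1=[] Q2=[P3]
t=30-36: P3@Q2 runs 6, rem=0, completes. Q0=[] Q1=[] Q2=[]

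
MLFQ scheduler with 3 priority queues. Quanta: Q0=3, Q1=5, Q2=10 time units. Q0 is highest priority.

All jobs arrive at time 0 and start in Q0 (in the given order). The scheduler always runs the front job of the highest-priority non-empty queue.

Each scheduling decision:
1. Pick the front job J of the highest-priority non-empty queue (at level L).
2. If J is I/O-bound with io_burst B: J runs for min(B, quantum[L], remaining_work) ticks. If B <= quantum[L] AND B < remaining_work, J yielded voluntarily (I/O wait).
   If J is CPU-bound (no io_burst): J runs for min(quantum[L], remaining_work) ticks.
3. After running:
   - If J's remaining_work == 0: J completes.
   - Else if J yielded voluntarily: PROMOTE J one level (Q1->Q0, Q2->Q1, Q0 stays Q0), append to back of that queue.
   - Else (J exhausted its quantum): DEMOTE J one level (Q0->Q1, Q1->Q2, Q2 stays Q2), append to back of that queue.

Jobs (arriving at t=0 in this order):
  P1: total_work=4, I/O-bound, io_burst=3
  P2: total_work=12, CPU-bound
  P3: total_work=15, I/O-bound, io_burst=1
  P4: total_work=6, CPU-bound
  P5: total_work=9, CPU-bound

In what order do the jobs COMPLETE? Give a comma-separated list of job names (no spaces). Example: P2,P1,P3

Answer: P1,P3,P4,P2,P5

Derivation:
t=0-3: P1@Q0 runs 3, rem=1, I/O yield, promote→Q0. Q0=[P2,P3,P4,P5,P1] Q1=[] Q2=[]
t=3-6: P2@Q0 runs 3, rem=9, quantum used, demote→Q1. Q0=[P3,P4,P5,P1] Q1=[P2] Q2=[]
t=6-7: P3@Q0 runs 1, rem=14, I/O yield, promote→Q0. Q0=[P4,P5,P1,P3] Q1=[P2] Q2=[]
t=7-10: P4@Q0 runs 3, rem=3, quantum used, demote→Q1. Q0=[P5,P1,P3] Q1=[P2,P4] Q2=[]
t=10-13: P5@Q0 runs 3, rem=6, quantum used, demote→Q1. Q0=[P1,P3] Q1=[P2,P4,P5] Q2=[]
t=13-14: P1@Q0 runs 1, rem=0, completes. Q0=[P3] Q1=[P2,P4,P5] Q2=[]
t=14-15: P3@Q0 runs 1, rem=13, I/O yield, promote→Q0. Q0=[P3] Q1=[P2,P4,P5] Q2=[]
t=15-16: P3@Q0 runs 1, rem=12, I/O yield, promote→Q0. Q0=[P3] Q1=[P2,P4,P5] Q2=[]
t=16-17: P3@Q0 runs 1, rem=11, I/O yield, promote→Q0. Q0=[P3] Q1=[P2,P4,P5] Q2=[]
t=17-18: P3@Q0 runs 1, rem=10, I/O yield, promote→Q0. Q0=[P3] Q1=[P2,P4,P5] Q2=[]
t=18-19: P3@Q0 runs 1, rem=9, I/O yield, promote→Q0. Q0=[P3] Q1=[P2,P4,P5] Q2=[]
t=19-20: P3@Q0 runs 1, rem=8, I/O yield, promote→Q0. Q0=[P3] Q1=[P2,P4,P5] Q2=[]
t=20-21: P3@Q0 runs 1, rem=7, I/O yield, promote→Q0. Q0=[P3] Q1=[P2,P4,P5] Q2=[]
t=21-22: P3@Q0 runs 1, rem=6, I/O yield, promote→Q0. Q0=[P3] Q1=[P2,P4,P5] Q2=[]
t=22-23: P3@Q0 runs 1, rem=5, I/O yield, promote→Q0. Q0=[P3] Q1=[P2,P4,P5] Q2=[]
t=23-24: P3@Q0 runs 1, rem=4, I/O yield, promote→Q0. Q0=[P3] Q1=[P2,P4,P5] Q2=[]
t=24-25: P3@Q0 runs 1, rem=3, I/O yield, promote→Q0. Q0=[P3] Q1=[P2,P4,P5] Q2=[]
t=25-26: P3@Q0 runs 1, rem=2, I/O yield, promote→Q0. Q0=[P3] Q1=[P2,P4,P5] Q2=[]
t=26-27: P3@Q0 runs 1, rem=1, I/O yield, promote→Q0. Q0=[P3] Q1=[P2,P4,P5] Q2=[]
t=27-28: P3@Q0 runs 1, rem=0, completes. Q0=[] Q1=[P2,P4,P5] Q2=[]
t=28-33: P2@Q1 runs 5, rem=4, quantum used, demote→Q2. Q0=[] Q1=[P4,P5] Q2=[P2]
t=33-36: P4@Q1 runs 3, rem=0, completes. Q0=[] Q1=[P5] Q2=[P2]
t=36-41: P5@Q1 runs 5, rem=1, quantum used, demote→Q2. Q0=[] Q1=[] Q2=[P2,P5]
t=41-45: P2@Q2 runs 4, rem=0, completes. Q0=[] Q1=[] Q2=[P5]
t=45-46: P5@Q2 runs 1, rem=0, completes. Q0=[] Q1=[] Q2=[]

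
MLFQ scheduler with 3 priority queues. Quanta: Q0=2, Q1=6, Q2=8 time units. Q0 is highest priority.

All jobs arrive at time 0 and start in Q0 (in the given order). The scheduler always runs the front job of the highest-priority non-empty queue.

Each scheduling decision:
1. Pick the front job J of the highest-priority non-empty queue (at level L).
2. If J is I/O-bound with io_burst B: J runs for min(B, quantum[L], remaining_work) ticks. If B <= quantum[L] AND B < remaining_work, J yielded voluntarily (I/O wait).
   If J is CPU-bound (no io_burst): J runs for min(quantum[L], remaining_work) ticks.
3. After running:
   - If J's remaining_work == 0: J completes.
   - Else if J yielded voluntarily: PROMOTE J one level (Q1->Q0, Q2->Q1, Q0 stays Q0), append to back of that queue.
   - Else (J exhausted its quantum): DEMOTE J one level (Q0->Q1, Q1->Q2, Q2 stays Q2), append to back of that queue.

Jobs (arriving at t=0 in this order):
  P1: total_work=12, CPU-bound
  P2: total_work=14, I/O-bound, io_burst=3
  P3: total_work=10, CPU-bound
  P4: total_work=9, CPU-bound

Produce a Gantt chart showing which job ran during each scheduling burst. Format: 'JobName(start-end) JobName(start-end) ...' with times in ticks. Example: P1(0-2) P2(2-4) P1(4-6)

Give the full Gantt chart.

Answer: P1(0-2) P2(2-4) P3(4-6) P4(6-8) P1(8-14) P2(14-17) P2(17-19) P3(19-25) P4(25-31) P2(31-34) P2(34-36) P2(36-38) P1(38-42) P3(42-44) P4(44-45)

Derivation:
t=0-2: P1@Q0 runs 2, rem=10, quantum used, demote→Q1. Q0=[P2,P3,P4] Q1=[P1] Q2=[]
t=2-4: P2@Q0 runs 2, rem=12, quantum used, demote→Q1. Q0=[P3,P4] Q1=[P1,P2] Q2=[]
t=4-6: P3@Q0 runs 2, rem=8, quantum used, demote→Q1. Q0=[P4] Q1=[P1,P2,P3] Q2=[]
t=6-8: P4@Q0 runs 2, rem=7, quantum used, demote→Q1. Q0=[] Q1=[P1,P2,P3,P4] Q2=[]
t=8-14: P1@Q1 runs 6, rem=4, quantum used, demote→Q2. Q0=[] Q1=[P2,P3,P4] Q2=[P1]
t=14-17: P2@Q1 runs 3, rem=9, I/O yield, promote→Q0. Q0=[P2] Q1=[P3,P4] Q2=[P1]
t=17-19: P2@Q0 runs 2, rem=7, quantum used, demote→Q1. Q0=[] Q1=[P3,P4,P2] Q2=[P1]
t=19-25: P3@Q1 runs 6, rem=2, quantum used, demote→Q2. Q0=[] Q1=[P4,P2] Q2=[P1,P3]
t=25-31: P4@Q1 runs 6, rem=1, quantum used, demote→Q2. Q0=[] Q1=[P2] Q2=[P1,P3,P4]
t=31-34: P2@Q1 runs 3, rem=4, I/O yield, promote→Q0. Q0=[P2] Q1=[] Q2=[P1,P3,P4]
t=34-36: P2@Q0 runs 2, rem=2, quantum used, demote→Q1. Q0=[] Q1=[P2] Q2=[P1,P3,P4]
t=36-38: P2@Q1 runs 2, rem=0, completes. Q0=[] Q1=[] Q2=[P1,P3,P4]
t=38-42: P1@Q2 runs 4, rem=0, completes. Q0=[] Q1=[] Q2=[P3,P4]
t=42-44: P3@Q2 runs 2, rem=0, completes. Q0=[] Q1=[] Q2=[P4]
t=44-45: P4@Q2 runs 1, rem=0, completes. Q0=[] Q1=[] Q2=[]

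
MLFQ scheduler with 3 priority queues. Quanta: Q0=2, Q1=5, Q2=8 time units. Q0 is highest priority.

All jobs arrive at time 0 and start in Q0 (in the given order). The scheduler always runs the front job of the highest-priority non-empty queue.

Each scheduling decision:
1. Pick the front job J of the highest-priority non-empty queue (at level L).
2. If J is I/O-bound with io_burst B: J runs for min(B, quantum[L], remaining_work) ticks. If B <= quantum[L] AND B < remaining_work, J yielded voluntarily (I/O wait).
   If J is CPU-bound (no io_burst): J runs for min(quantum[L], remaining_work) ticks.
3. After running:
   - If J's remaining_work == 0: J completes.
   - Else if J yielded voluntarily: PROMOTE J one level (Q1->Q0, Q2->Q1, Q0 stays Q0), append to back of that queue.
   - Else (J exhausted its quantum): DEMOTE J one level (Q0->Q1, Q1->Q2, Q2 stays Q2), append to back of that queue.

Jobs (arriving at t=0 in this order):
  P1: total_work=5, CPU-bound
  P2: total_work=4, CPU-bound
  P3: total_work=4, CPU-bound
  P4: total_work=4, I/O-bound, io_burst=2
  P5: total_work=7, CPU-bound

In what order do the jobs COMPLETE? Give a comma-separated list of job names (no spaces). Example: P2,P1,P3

t=0-2: P1@Q0 runs 2, rem=3, quantum used, demote→Q1. Q0=[P2,P3,P4,P5] Q1=[P1] Q2=[]
t=2-4: P2@Q0 runs 2, rem=2, quantum used, demote→Q1. Q0=[P3,P4,P5] Q1=[P1,P2] Q2=[]
t=4-6: P3@Q0 runs 2, rem=2, quantum used, demote→Q1. Q0=[P4,P5] Q1=[P1,P2,P3] Q2=[]
t=6-8: P4@Q0 runs 2, rem=2, I/O yield, promote→Q0. Q0=[P5,P4] Q1=[P1,P2,P3] Q2=[]
t=8-10: P5@Q0 runs 2, rem=5, quantum used, demote→Q1. Q0=[P4] Q1=[P1,P2,P3,P5] Q2=[]
t=10-12: P4@Q0 runs 2, rem=0, completes. Q0=[] Q1=[P1,P2,P3,P5] Q2=[]
t=12-15: P1@Q1 runs 3, rem=0, completes. Q0=[] Q1=[P2,P3,P5] Q2=[]
t=15-17: P2@Q1 runs 2, rem=0, completes. Q0=[] Q1=[P3,P5] Q2=[]
t=17-19: P3@Q1 runs 2, rem=0, completes. Q0=[] Q1=[P5] Q2=[]
t=19-24: P5@Q1 runs 5, rem=0, completes. Q0=[] Q1=[] Q2=[]

Answer: P4,P1,P2,P3,P5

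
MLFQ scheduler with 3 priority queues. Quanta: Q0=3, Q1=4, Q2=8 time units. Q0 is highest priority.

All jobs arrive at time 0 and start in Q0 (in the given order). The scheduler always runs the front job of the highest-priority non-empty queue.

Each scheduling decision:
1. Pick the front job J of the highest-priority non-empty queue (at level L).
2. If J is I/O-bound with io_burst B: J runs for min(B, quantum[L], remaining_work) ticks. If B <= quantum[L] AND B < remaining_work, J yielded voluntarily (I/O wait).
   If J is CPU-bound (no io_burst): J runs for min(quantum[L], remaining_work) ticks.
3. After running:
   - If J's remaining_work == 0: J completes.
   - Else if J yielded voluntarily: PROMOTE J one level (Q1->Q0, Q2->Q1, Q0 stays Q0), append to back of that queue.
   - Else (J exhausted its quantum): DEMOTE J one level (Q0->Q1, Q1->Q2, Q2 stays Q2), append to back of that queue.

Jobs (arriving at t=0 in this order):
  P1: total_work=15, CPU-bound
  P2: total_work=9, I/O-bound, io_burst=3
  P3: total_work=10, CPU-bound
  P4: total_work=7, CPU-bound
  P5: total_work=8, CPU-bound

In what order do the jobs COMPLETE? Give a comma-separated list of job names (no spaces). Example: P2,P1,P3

t=0-3: P1@Q0 runs 3, rem=12, quantum used, demote→Q1. Q0=[P2,P3,P4,P5] Q1=[P1] Q2=[]
t=3-6: P2@Q0 runs 3, rem=6, I/O yield, promote→Q0. Q0=[P3,P4,P5,P2] Q1=[P1] Q2=[]
t=6-9: P3@Q0 runs 3, rem=7, quantum used, demote→Q1. Q0=[P4,P5,P2] Q1=[P1,P3] Q2=[]
t=9-12: P4@Q0 runs 3, rem=4, quantum used, demote→Q1. Q0=[P5,P2] Q1=[P1,P3,P4] Q2=[]
t=12-15: P5@Q0 runs 3, rem=5, quantum used, demote→Q1. Q0=[P2] Q1=[P1,P3,P4,P5] Q2=[]
t=15-18: P2@Q0 runs 3, rem=3, I/O yield, promote→Q0. Q0=[P2] Q1=[P1,P3,P4,P5] Q2=[]
t=18-21: P2@Q0 runs 3, rem=0, completes. Q0=[] Q1=[P1,P3,P4,P5] Q2=[]
t=21-25: P1@Q1 runs 4, rem=8, quantum used, demote→Q2. Q0=[] Q1=[P3,P4,P5] Q2=[P1]
t=25-29: P3@Q1 runs 4, rem=3, quantum used, demote→Q2. Q0=[] Q1=[P4,P5] Q2=[P1,P3]
t=29-33: P4@Q1 runs 4, rem=0, completes. Q0=[] Q1=[P5] Q2=[P1,P3]
t=33-37: P5@Q1 runs 4, rem=1, quantum used, demote→Q2. Q0=[] Q1=[] Q2=[P1,P3,P5]
t=37-45: P1@Q2 runs 8, rem=0, completes. Q0=[] Q1=[] Q2=[P3,P5]
t=45-48: P3@Q2 runs 3, rem=0, completes. Q0=[] Q1=[] Q2=[P5]
t=48-49: P5@Q2 runs 1, rem=0, completes. Q0=[] Q1=[] Q2=[]

Answer: P2,P4,P1,P3,P5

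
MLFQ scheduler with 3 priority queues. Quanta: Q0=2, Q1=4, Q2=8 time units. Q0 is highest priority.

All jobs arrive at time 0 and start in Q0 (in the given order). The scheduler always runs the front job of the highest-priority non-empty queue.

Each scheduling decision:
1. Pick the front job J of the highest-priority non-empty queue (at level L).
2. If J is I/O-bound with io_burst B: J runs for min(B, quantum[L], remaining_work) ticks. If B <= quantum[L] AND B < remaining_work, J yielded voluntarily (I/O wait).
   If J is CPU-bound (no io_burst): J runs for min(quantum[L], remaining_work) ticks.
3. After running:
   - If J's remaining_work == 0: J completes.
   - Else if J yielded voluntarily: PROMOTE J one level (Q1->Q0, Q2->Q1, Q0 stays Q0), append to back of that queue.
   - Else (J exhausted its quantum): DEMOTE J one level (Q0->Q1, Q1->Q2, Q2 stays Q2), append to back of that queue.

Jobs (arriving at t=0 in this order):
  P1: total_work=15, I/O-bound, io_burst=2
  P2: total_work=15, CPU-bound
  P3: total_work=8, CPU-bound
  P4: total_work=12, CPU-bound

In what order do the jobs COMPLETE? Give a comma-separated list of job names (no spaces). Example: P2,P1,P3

Answer: P1,P3,P4,P2

Derivation:
t=0-2: P1@Q0 runs 2, rem=13, I/O yield, promote→Q0. Q0=[P2,P3,P4,P1] Q1=[] Q2=[]
t=2-4: P2@Q0 runs 2, rem=13, quantum used, demote→Q1. Q0=[P3,P4,P1] Q1=[P2] Q2=[]
t=4-6: P3@Q0 runs 2, rem=6, quantum used, demote→Q1. Q0=[P4,P1] Q1=[P2,P3] Q2=[]
t=6-8: P4@Q0 runs 2, rem=10, quantum used, demote→Q1. Q0=[P1] Q1=[P2,P3,P4] Q2=[]
t=8-10: P1@Q0 runs 2, rem=11, I/O yield, promote→Q0. Q0=[P1] Q1=[P2,P3,P4] Q2=[]
t=10-12: P1@Q0 runs 2, rem=9, I/O yield, promote→Q0. Q0=[P1] Q1=[P2,P3,P4] Q2=[]
t=12-14: P1@Q0 runs 2, rem=7, I/O yield, promote→Q0. Q0=[P1] Q1=[P2,P3,P4] Q2=[]
t=14-16: P1@Q0 runs 2, rem=5, I/O yield, promote→Q0. Q0=[P1] Q1=[P2,P3,P4] Q2=[]
t=16-18: P1@Q0 runs 2, rem=3, I/O yield, promote→Q0. Q0=[P1] Q1=[P2,P3,P4] Q2=[]
t=18-20: P1@Q0 runs 2, rem=1, I/O yield, promote→Q0. Q0=[P1] Q1=[P2,P3,P4] Q2=[]
t=20-21: P1@Q0 runs 1, rem=0, completes. Q0=[] Q1=[P2,P3,P4] Q2=[]
t=21-25: P2@Q1 runs 4, rem=9, quantum used, demote→Q2. Q0=[] Q1=[P3,P4] Q2=[P2]
t=25-29: P3@Q1 runs 4, rem=2, quantum used, demote→Q2. Q0=[] Q1=[P4] Q2=[P2,P3]
t=29-33: P4@Q1 runs 4, rem=6, quantum used, demote→Q2. Q0=[] Q1=[] Q2=[P2,P3,P4]
t=33-41: P2@Q2 runs 8, rem=1, quantum used, demote→Q2. Q0=[] Q1=[] Q2=[P3,P4,P2]
t=41-43: P3@Q2 runs 2, rem=0, completes. Q0=[] Q1=[] Q2=[P4,P2]
t=43-49: P4@Q2 runs 6, rem=0, completes. Q0=[] Q1=[] Q2=[P2]
t=49-50: P2@Q2 runs 1, rem=0, completes. Q0=[] Q1=[] Q2=[]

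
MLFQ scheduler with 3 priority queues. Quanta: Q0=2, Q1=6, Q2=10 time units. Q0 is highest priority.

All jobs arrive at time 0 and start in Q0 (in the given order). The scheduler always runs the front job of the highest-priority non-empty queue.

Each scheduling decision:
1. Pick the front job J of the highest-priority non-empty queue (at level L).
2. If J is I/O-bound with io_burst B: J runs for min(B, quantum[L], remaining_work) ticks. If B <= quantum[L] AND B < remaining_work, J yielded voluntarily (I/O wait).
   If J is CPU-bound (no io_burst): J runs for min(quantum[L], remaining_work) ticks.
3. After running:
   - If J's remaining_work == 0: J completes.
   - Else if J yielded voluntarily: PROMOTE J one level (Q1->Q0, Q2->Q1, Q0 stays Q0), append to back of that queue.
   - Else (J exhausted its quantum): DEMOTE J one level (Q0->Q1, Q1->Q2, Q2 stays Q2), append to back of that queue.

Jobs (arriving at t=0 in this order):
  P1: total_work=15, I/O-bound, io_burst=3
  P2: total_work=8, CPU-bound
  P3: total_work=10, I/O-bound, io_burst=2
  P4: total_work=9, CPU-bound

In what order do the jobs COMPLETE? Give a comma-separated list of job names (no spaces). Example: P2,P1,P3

t=0-2: P1@Q0 runs 2, rem=13, quantum used, demote→Q1. Q0=[P2,P3,P4] Q1=[P1] Q2=[]
t=2-4: P2@Q0 runs 2, rem=6, quantum used, demote→Q1. Q0=[P3,P4] Q1=[P1,P2] Q2=[]
t=4-6: P3@Q0 runs 2, rem=8, I/O yield, promote→Q0. Q0=[P4,P3] Q1=[P1,P2] Q2=[]
t=6-8: P4@Q0 runs 2, rem=7, quantum used, demote→Q1. Q0=[P3] Q1=[P1,P2,P4] Q2=[]
t=8-10: P3@Q0 runs 2, rem=6, I/O yield, promote→Q0. Q0=[P3] Q1=[P1,P2,P4] Q2=[]
t=10-12: P3@Q0 runs 2, rem=4, I/O yield, promote→Q0. Q0=[P3] Q1=[P1,P2,P4] Q2=[]
t=12-14: P3@Q0 runs 2, rem=2, I/O yield, promote→Q0. Q0=[P3] Q1=[P1,P2,P4] Q2=[]
t=14-16: P3@Q0 runs 2, rem=0, completes. Q0=[] Q1=[P1,P2,P4] Q2=[]
t=16-19: P1@Q1 runs 3, rem=10, I/O yield, promote→Q0. Q0=[P1] Q1=[P2,P4] Q2=[]
t=19-21: P1@Q0 runs 2, rem=8, quantum used, demote→Q1. Q0=[] Q1=[P2,P4,P1] Q2=[]
t=21-27: P2@Q1 runs 6, rem=0, completes. Q0=[] Q1=[P4,P1] Q2=[]
t=27-33: P4@Q1 runs 6, rem=1, quantum used, demote→Q2. Q0=[] Q1=[P1] Q2=[P4]
t=33-36: P1@Q1 runs 3, rem=5, I/O yield, promote→Q0. Q0=[P1] Q1=[] Q2=[P4]
t=36-38: P1@Q0 runs 2, rem=3, quantum used, demote→Q1. Q0=[] Q1=[P1] Q2=[P4]
t=38-41: P1@Q1 runs 3, rem=0, completes. Q0=[] Q1=[] Q2=[P4]
t=41-42: P4@Q2 runs 1, rem=0, completes. Q0=[] Q1=[] Q2=[]

Answer: P3,P2,P1,P4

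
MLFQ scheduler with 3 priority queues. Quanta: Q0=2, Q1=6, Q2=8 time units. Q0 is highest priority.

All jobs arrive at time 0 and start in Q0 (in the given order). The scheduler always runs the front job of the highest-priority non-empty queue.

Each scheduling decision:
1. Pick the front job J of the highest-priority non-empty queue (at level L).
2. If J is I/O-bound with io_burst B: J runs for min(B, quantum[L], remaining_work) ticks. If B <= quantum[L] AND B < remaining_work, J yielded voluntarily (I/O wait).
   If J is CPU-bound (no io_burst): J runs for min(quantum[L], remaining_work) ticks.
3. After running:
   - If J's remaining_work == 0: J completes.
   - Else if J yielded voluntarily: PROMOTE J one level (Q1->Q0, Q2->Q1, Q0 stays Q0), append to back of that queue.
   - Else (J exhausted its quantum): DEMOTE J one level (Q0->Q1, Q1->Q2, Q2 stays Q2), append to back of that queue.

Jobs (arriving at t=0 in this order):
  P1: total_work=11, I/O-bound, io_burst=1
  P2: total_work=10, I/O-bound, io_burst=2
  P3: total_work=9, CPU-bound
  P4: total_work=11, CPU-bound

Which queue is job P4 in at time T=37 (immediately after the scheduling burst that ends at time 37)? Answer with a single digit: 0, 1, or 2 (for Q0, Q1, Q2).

Answer: 2

Derivation:
t=0-1: P1@Q0 runs 1, rem=10, I/O yield, promote→Q0. Q0=[P2,P3,P4,P1] Q1=[] Q2=[]
t=1-3: P2@Q0 runs 2, rem=8, I/O yield, promote→Q0. Q0=[P3,P4,P1,P2] Q1=[] Q2=[]
t=3-5: P3@Q0 runs 2, rem=7, quantum used, demote→Q1. Q0=[P4,P1,P2] Q1=[P3] Q2=[]
t=5-7: P4@Q0 runs 2, rem=9, quantum used, demote→Q1. Q0=[P1,P2] Q1=[P3,P4] Q2=[]
t=7-8: P1@Q0 runs 1, rem=9, I/O yield, promote→Q0. Q0=[P2,P1] Q1=[P3,P4] Q2=[]
t=8-10: P2@Q0 runs 2, rem=6, I/O yield, promote→Q0. Q0=[P1,P2] Q1=[P3,P4] Q2=[]
t=10-11: P1@Q0 runs 1, rem=8, I/O yield, promote→Q0. Q0=[P2,P1] Q1=[P3,P4] Q2=[]
t=11-13: P2@Q0 runs 2, rem=4, I/O yield, promote→Q0. Q0=[P1,P2] Q1=[P3,P4] Q2=[]
t=13-14: P1@Q0 runs 1, rem=7, I/O yield, promote→Q0. Q0=[P2,P1] Q1=[P3,P4] Q2=[]
t=14-16: P2@Q0 runs 2, rem=2, I/O yield, promote→Q0. Q0=[P1,P2] Q1=[P3,P4] Q2=[]
t=16-17: P1@Q0 runs 1, rem=6, I/O yield, promote→Q0. Q0=[P2,P1] Q1=[P3,P4] Q2=[]
t=17-19: P2@Q0 runs 2, rem=0, completes. Q0=[P1] Q1=[P3,P4] Q2=[]
t=19-20: P1@Q0 runs 1, rem=5, I/O yield, promote→Q0. Q0=[P1] Q1=[P3,P4] Q2=[]
t=20-21: P1@Q0 runs 1, rem=4, I/O yield, promote→Q0. Q0=[P1] Q1=[P3,P4] Q2=[]
t=21-22: P1@Q0 runs 1, rem=3, I/O yield, promote→Q0. Q0=[P1] Q1=[P3,P4] Q2=[]
t=22-23: P1@Q0 runs 1, rem=2, I/O yield, promote→Q0. Q0=[P1] Q1=[P3,P4] Q2=[]
t=23-24: P1@Q0 runs 1, rem=1, I/O yield, promote→Q0. Q0=[P1] Q1=[P3,P4] Q2=[]
t=24-25: P1@Q0 runs 1, rem=0, completes. Q0=[] Q1=[P3,P4] Q2=[]
t=25-31: P3@Q1 runs 6, rem=1, quantum used, demote→Q2. Q0=[] Q1=[P4] Q2=[P3]
t=31-37: P4@Q1 runs 6, rem=3, quantum used, demote→Q2. Q0=[] Q1=[] Q2=[P3,P4]
t=37-38: P3@Q2 runs 1, rem=0, completes. Q0=[] Q1=[] Q2=[P4]
t=38-41: P4@Q2 runs 3, rem=0, completes. Q0=[] Q1=[] Q2=[]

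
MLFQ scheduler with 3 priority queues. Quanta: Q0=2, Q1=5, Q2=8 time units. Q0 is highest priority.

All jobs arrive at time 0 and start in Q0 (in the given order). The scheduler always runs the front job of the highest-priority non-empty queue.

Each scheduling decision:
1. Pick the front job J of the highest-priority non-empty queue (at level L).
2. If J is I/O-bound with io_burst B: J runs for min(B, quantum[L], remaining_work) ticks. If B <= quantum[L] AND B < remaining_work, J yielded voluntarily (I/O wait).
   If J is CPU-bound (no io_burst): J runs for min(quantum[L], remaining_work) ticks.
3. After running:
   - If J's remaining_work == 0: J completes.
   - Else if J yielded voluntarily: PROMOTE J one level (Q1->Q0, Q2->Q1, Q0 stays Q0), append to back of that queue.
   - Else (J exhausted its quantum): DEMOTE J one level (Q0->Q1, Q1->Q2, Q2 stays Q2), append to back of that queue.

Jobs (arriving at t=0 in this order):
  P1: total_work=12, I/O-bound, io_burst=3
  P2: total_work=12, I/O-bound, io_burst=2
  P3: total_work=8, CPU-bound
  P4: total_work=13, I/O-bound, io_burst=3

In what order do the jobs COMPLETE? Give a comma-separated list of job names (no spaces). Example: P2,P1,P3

Answer: P2,P1,P4,P3

Derivation:
t=0-2: P1@Q0 runs 2, rem=10, quantum used, demote→Q1. Q0=[P2,P3,P4] Q1=[P1] Q2=[]
t=2-4: P2@Q0 runs 2, rem=10, I/O yield, promote→Q0. Q0=[P3,P4,P2] Q1=[P1] Q2=[]
t=4-6: P3@Q0 runs 2, rem=6, quantum used, demote→Q1. Q0=[P4,P2] Q1=[P1,P3] Q2=[]
t=6-8: P4@Q0 runs 2, rem=11, quantum used, demote→Q1. Q0=[P2] Q1=[P1,P3,P4] Q2=[]
t=8-10: P2@Q0 runs 2, rem=8, I/O yield, promote→Q0. Q0=[P2] Q1=[P1,P3,P4] Q2=[]
t=10-12: P2@Q0 runs 2, rem=6, I/O yield, promote→Q0. Q0=[P2] Q1=[P1,P3,P4] Q2=[]
t=12-14: P2@Q0 runs 2, rem=4, I/O yield, promote→Q0. Q0=[P2] Q1=[P1,P3,P4] Q2=[]
t=14-16: P2@Q0 runs 2, rem=2, I/O yield, promote→Q0. Q0=[P2] Q1=[P1,P3,P4] Q2=[]
t=16-18: P2@Q0 runs 2, rem=0, completes. Q0=[] Q1=[P1,P3,P4] Q2=[]
t=18-21: P1@Q1 runs 3, rem=7, I/O yield, promote→Q0. Q0=[P1] Q1=[P3,P4] Q2=[]
t=21-23: P1@Q0 runs 2, rem=5, quantum used, demote→Q1. Q0=[] Q1=[P3,P4,P1] Q2=[]
t=23-28: P3@Q1 runs 5, rem=1, quantum used, demote→Q2. Q0=[] Q1=[P4,P1] Q2=[P3]
t=28-31: P4@Q1 runs 3, rem=8, I/O yield, promote→Q0. Q0=[P4] Q1=[P1] Q2=[P3]
t=31-33: P4@Q0 runs 2, rem=6, quantum used, demote→Q1. Q0=[] Q1=[P1,P4] Q2=[P3]
t=33-36: P1@Q1 runs 3, rem=2, I/O yield, promote→Q0. Q0=[P1] Q1=[P4] Q2=[P3]
t=36-38: P1@Q0 runs 2, rem=0, completes. Q0=[] Q1=[P4] Q2=[P3]
t=38-41: P4@Q1 runs 3, rem=3, I/O yield, promote→Q0. Q0=[P4] Q1=[] Q2=[P3]
t=41-43: P4@Q0 runs 2, rem=1, quantum used, demote→Q1. Q0=[] Q1=[P4] Q2=[P3]
t=43-44: P4@Q1 runs 1, rem=0, completes. Q0=[] Q1=[] Q2=[P3]
t=44-45: P3@Q2 runs 1, rem=0, completes. Q0=[] Q1=[] Q2=[]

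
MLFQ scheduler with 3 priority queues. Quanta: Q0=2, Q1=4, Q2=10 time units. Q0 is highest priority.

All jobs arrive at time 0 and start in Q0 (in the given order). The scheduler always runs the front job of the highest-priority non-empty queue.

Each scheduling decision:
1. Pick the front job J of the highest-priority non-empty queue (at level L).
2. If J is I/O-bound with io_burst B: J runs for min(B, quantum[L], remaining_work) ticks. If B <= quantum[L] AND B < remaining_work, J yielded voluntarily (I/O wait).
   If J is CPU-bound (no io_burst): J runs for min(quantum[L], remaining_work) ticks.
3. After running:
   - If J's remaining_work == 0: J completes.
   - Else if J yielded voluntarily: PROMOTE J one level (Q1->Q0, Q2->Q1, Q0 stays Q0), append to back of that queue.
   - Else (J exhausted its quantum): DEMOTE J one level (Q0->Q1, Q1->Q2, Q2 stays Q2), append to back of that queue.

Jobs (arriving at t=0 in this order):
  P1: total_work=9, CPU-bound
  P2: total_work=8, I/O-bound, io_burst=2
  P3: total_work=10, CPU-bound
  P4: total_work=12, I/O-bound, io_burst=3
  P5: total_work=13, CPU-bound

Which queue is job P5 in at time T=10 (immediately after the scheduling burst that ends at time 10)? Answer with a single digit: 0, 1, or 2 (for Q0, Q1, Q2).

Answer: 1

Derivation:
t=0-2: P1@Q0 runs 2, rem=7, quantum used, demote→Q1. Q0=[P2,P3,P4,P5] Q1=[P1] Q2=[]
t=2-4: P2@Q0 runs 2, rem=6, I/O yield, promote→Q0. Q0=[P3,P4,P5,P2] Q1=[P1] Q2=[]
t=4-6: P3@Q0 runs 2, rem=8, quantum used, demote→Q1. Q0=[P4,P5,P2] Q1=[P1,P3] Q2=[]
t=6-8: P4@Q0 runs 2, rem=10, quantum used, demote→Q1. Q0=[P5,P2] Q1=[P1,P3,P4] Q2=[]
t=8-10: P5@Q0 runs 2, rem=11, quantum used, demote→Q1. Q0=[P2] Q1=[P1,P3,P4,P5] Q2=[]
t=10-12: P2@Q0 runs 2, rem=4, I/O yield, promote→Q0. Q0=[P2] Q1=[P1,P3,P4,P5] Q2=[]
t=12-14: P2@Q0 runs 2, rem=2, I/O yield, promote→Q0. Q0=[P2] Q1=[P1,P3,P4,P5] Q2=[]
t=14-16: P2@Q0 runs 2, rem=0, completes. Q0=[] Q1=[P1,P3,P4,P5] Q2=[]
t=16-20: P1@Q1 runs 4, rem=3, quantum used, demote→Q2. Q0=[] Q1=[P3,P4,P5] Q2=[P1]
t=20-24: P3@Q1 runs 4, rem=4, quantum used, demote→Q2. Q0=[] Q1=[P4,P5] Q2=[P1,P3]
t=24-27: P4@Q1 runs 3, rem=7, I/O yield, promote→Q0. Q0=[P4] Q1=[P5] Q2=[P1,P3]
t=27-29: P4@Q0 runs 2, rem=5, quantum used, demote→Q1. Q0=[] Q1=[P5,P4] Q2=[P1,P3]
t=29-33: P5@Q1 runs 4, rem=7, quantum used, demote→Q2. Q0=[] Q1=[P4] Q2=[P1,P3,P5]
t=33-36: P4@Q1 runs 3, rem=2, I/O yield, promote→Q0. Q0=[P4] Q1=[] Q2=[P1,P3,P5]
t=36-38: P4@Q0 runs 2, rem=0, completes. Q0=[] Q1=[] Q2=[P1,P3,P5]
t=38-41: P1@Q2 runs 3, rem=0, completes. Q0=[] Q1=[] Q2=[P3,P5]
t=41-45: P3@Q2 runs 4, rem=0, completes. Q0=[] Q1=[] Q2=[P5]
t=45-52: P5@Q2 runs 7, rem=0, completes. Q0=[] Q1=[] Q2=[]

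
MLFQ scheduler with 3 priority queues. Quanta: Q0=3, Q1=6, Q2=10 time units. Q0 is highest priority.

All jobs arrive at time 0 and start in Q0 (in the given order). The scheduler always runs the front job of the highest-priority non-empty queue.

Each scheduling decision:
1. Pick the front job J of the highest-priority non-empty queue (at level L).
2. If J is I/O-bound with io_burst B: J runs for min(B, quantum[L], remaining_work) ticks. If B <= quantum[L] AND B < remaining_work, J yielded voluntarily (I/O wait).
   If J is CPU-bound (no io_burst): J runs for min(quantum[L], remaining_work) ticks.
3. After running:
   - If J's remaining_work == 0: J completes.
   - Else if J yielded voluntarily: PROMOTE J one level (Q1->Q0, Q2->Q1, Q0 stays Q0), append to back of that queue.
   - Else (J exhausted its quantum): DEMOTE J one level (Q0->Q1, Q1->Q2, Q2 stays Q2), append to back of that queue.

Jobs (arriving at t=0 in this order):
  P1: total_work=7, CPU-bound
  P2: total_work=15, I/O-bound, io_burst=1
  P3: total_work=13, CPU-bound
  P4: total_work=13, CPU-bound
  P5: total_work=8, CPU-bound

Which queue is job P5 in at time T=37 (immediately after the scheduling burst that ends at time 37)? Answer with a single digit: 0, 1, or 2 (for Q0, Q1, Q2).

t=0-3: P1@Q0 runs 3, rem=4, quantum used, demote→Q1. Q0=[P2,P3,P4,P5] Q1=[P1] Q2=[]
t=3-4: P2@Q0 runs 1, rem=14, I/O yield, promote→Q0. Q0=[P3,P4,P5,P2] Q1=[P1] Q2=[]
t=4-7: P3@Q0 runs 3, rem=10, quantum used, demote→Q1. Q0=[P4,P5,P2] Q1=[P1,P3] Q2=[]
t=7-10: P4@Q0 runs 3, rem=10, quantum used, demote→Q1. Q0=[P5,P2] Q1=[P1,P3,P4] Q2=[]
t=10-13: P5@Q0 runs 3, rem=5, quantum used, demote→Q1. Q0=[P2] Q1=[P1,P3,P4,P5] Q2=[]
t=13-14: P2@Q0 runs 1, rem=13, I/O yield, promote→Q0. Q0=[P2] Q1=[P1,P3,P4,P5] Q2=[]
t=14-15: P2@Q0 runs 1, rem=12, I/O yield, promote→Q0. Q0=[P2] Q1=[P1,P3,P4,P5] Q2=[]
t=15-16: P2@Q0 runs 1, rem=11, I/O yield, promote→Q0. Q0=[P2] Q1=[P1,P3,P4,P5] Q2=[]
t=16-17: P2@Q0 runs 1, rem=10, I/O yield, promote→Q0. Q0=[P2] Q1=[P1,P3,P4,P5] Q2=[]
t=17-18: P2@Q0 runs 1, rem=9, I/O yield, promote→Q0. Q0=[P2] Q1=[P1,P3,P4,P5] Q2=[]
t=18-19: P2@Q0 runs 1, rem=8, I/O yield, promote→Q0. Q0=[P2] Q1=[P1,P3,P4,P5] Q2=[]
t=19-20: P2@Q0 runs 1, rem=7, I/O yield, promote→Q0. Q0=[P2] Q1=[P1,P3,P4,P5] Q2=[]
t=20-21: P2@Q0 runs 1, rem=6, I/O yield, promote→Q0. Q0=[P2] Q1=[P1,P3,P4,P5] Q2=[]
t=21-22: P2@Q0 runs 1, rem=5, I/O yield, promote→Q0. Q0=[P2] Q1=[P1,P3,P4,P5] Q2=[]
t=22-23: P2@Q0 runs 1, rem=4, I/O yield, promote→Q0. Q0=[P2] Q1=[P1,P3,P4,P5] Q2=[]
t=23-24: P2@Q0 runs 1, rem=3, I/O yield, promote→Q0. Q0=[P2] Q1=[P1,P3,P4,P5] Q2=[]
t=24-25: P2@Q0 runs 1, rem=2, I/O yield, promote→Q0. Q0=[P2] Q1=[P1,P3,P4,P5] Q2=[]
t=25-26: P2@Q0 runs 1, rem=1, I/O yield, promote→Q0. Q0=[P2] Q1=[P1,P3,P4,P5] Q2=[]
t=26-27: P2@Q0 runs 1, rem=0, completes. Q0=[] Q1=[P1,P3,P4,P5] Q2=[]
t=27-31: P1@Q1 runs 4, rem=0, completes. Q0=[] Q1=[P3,P4,P5] Q2=[]
t=31-37: P3@Q1 runs 6, rem=4, quantum used, demote→Q2. Q0=[] Q1=[P4,P5] Q2=[P3]
t=37-43: P4@Q1 runs 6, rem=4, quantum used, demote→Q2. Q0=[] Q1=[P5] Q2=[P3,P4]
t=43-48: P5@Q1 runs 5, rem=0, completes. Q0=[] Q1=[] Q2=[P3,P4]
t=48-52: P3@Q2 runs 4, rem=0, completes. Q0=[] Q1=[] Q2=[P4]
t=52-56: P4@Q2 runs 4, rem=0, completes. Q0=[] Q1=[] Q2=[]

Answer: 1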